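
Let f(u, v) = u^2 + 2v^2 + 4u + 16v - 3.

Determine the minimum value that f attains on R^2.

f(u,v) separates as P(u) + Q(v) − 3, so its minimum is min P + min Q − 3.
P'(u) = 2u + 4 vanishes at u ∈ {-2}; Q'(v) = 4v + 16 vanishes at v ∈ {-4}.
Local minima of P (where P''>0): P(-2)=-4. Local minima of Q: Q(-4)=-32.
So the global minimum of f is P(-2) + Q(-4) − 3 = -4 − 32 − 3 = -39, attained at (-2, -4).

-39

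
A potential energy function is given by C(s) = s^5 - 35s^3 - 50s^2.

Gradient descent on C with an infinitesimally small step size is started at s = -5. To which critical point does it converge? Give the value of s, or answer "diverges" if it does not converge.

C'(s) = 5s(s - 5)(s + 1)(s + 4), so C'(-5) = 1000.
Gradient descent moves in the -C' direction, i.e. s is decreasing.
There is no critical point below s=-5, and C' keeps the same sign, so the iterate runs off to −∞.

diverges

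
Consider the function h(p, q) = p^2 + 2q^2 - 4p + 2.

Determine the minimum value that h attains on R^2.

-2

h(p,q) separates as A(p) + B(q) + 2, so its minimum is min A + min B + 2.
A'(p) = 2p - 4 vanishes at p ∈ {2}; B'(q) = 4q vanishes at q ∈ {0}.
Local minima of A (where A''>0): A(2)=-4. Local minima of B: B(0)=0.
So the global minimum of h is A(2) + B(0) + 2 = -4 + 0 + 2 = -2, attained at (2, 0).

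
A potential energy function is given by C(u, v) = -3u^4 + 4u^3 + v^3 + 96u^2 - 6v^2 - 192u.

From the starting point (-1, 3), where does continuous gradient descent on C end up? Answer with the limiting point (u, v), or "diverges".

C is separable, so gradient descent decouples: u follows -∂C/∂u, v follows -∂C/∂v.
∂C/∂u = -12(u - 4)(u - 1)(u + 4); at u=-1 this is -360, so u increases.
∂C/∂v = 3v(v - 4); at v=3 this is -9, so v increases.
u converges to its nearest critical value 1 (a local min of the u-part); v converges to 4. The iterate converges to (1, 4).

(1, 4)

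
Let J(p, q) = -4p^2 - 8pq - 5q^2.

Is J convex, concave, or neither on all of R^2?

J is quadratic, so its Hessian is the constant matrix H = [[-8, -8], [-8, -10]].
det(H) = 16, tr(H) = -18.
det(H) > 0 and tr(H) < 0, so H is negative definite everywhere: concave.

concave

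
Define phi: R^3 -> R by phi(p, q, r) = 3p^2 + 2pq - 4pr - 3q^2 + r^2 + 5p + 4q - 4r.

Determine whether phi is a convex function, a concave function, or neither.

phi is quadratic, so its Hessian is the constant matrix H = [[6, 2, -4], [2, -6, 0], [-4, 0, 2]].
Leading principal minors: 6, -40, 16.
Neither pattern holds ⇒ H is indefinite ⇒ neither convex nor concave.

neither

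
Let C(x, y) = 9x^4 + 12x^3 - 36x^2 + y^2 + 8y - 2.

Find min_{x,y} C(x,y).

-114

C(x,y) separates as P(x) + Q(y) − 2, so its minimum is min P + min Q − 2.
P'(x) = 36x(x - 1)(x + 2) vanishes at x ∈ {-2, 0, 1}; Q'(y) = 2y + 8 vanishes at y ∈ {-4}.
Local minima of P (where P''>0): P(-2)=-96, P(1)=-15. Local minima of Q: Q(-4)=-16.
So the global minimum of C is P(-2) + Q(-4) − 2 = -96 − 16 − 2 = -114, attained at (-2, -4).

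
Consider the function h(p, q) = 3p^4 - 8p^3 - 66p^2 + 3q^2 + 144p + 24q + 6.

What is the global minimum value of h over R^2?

h(p,q) separates as A(p) + B(q) + 6, so its minimum is min A + min B + 6.
A'(p) = 12(p - 4)(p - 1)(p + 3) vanishes at p ∈ {-3, 1, 4}; B'(q) = 6q + 24 vanishes at q ∈ {-4}.
Local minima of A (where A''>0): A(-3)=-567, A(4)=-224. Local minima of B: B(-4)=-48.
So the global minimum of h is A(-3) + B(-4) + 6 = -567 − 48 + 6 = -609, attained at (-3, -4).

-609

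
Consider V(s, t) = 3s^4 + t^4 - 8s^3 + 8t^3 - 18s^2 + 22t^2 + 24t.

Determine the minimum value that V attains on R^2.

-144

V(s,t) separates as P(s) + Q(t), so its minimum is min P + min Q.
P'(s) = 12s(s - 3)(s + 1) vanishes at s ∈ {-1, 0, 3}; Q'(t) = 4(t + 1)(t + 2)(t + 3) vanishes at t ∈ {-3, -2, -1}.
Local minima of P (where P''>0): P(-1)=-7, P(3)=-135. Local minima of Q: Q(-3)=-9, Q(-1)=-9.
So the global minimum of V is P(3) + Q(-3) = -135 − 9 = -144, attained at (3, -3).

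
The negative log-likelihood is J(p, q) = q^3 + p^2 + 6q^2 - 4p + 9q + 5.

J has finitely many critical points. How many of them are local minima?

1

J separates as a function of p plus a function of q, so ∇J=0 decouples.
∂J/∂p = 2(p - 2) = 0 at p ∈ {2}; ∂J/∂q = 3(q + 1)(q + 3) = 0 at q ∈ {-3, -1}.
The Hessian is diagonal: diag(J_pp, J_qq). Second derivatives: J_pp(2)=2; J_qq(-3)=-6, J_qq(-1)=6.
Local minima occur where both diagonal entries positive: (2, -1). Count: 1.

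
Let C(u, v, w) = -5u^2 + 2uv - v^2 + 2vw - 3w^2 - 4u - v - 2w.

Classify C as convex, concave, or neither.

concave

C is quadratic, so its Hessian is the constant matrix H = [[-10, 2, 0], [2, -2, 2], [0, 2, -6]].
Leading principal minors: -10, 16, -56.
Signs alternate −, +, − ⇒ H ≺ 0 ⇒ concave.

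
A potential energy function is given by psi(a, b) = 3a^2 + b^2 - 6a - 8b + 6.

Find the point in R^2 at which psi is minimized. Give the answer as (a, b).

(1, 4)

psi(a,b) separates as P(a) + Q(b) + 6, so its minimum is min P + min Q + 6.
P'(a) = 6a - 6 vanishes at a ∈ {1}; Q'(b) = 2b - 8 vanishes at b ∈ {4}.
Local minima of P (where P''>0): P(1)=-3. Local minima of Q: Q(4)=-16.
So the global minimum of psi is P(1) + Q(4) + 6 = -3 − 16 + 6 = -13, attained at (1, 4).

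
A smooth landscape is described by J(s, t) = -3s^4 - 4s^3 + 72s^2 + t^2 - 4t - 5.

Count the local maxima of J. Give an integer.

0

J separates as a function of s plus a function of t, so ∇J=0 decouples.
∂J/∂s = -12s(s - 3)(s + 4) = 0 at s ∈ {-4, 0, 3}; ∂J/∂t = 2(t - 2) = 0 at t ∈ {2}.
The Hessian is diagonal: diag(J_ss, J_tt). Second derivatives: J_ss(-4)=-336, J_ss(0)=144, J_ss(3)=-252; J_tt(2)=2.
Local maxima occur where both diagonal entries negative: none. Count: 0.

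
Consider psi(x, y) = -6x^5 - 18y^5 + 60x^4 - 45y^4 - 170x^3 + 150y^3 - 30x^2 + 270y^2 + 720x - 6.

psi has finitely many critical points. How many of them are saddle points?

psi separates as a function of x plus a function of y, so ∇psi=0 decouples.
∂psi/∂x = -30(x - 4)(x - 3)(x - 2)(x + 1) = 0 at x ∈ {-1, 2, 3, 4}; ∂psi/∂y = -90y(y - 2)(y + 1)(y + 3) = 0 at y ∈ {-3, -1, 0, 2}.
The Hessian is diagonal: diag(psi_xx, psi_yy). Second derivatives: psi_xx(-1)=1800, psi_xx(2)=-180, psi_xx(3)=120, psi_xx(4)=-300; psi_yy(-3)=2700, psi_yy(-1)=-540, psi_yy(0)=540, psi_yy(2)=-2700.
Saddle points occur where the two diagonal entries have opposite signs: (-1, -1), (-1, 2), (2, -3), (2, 0), (3, -1), (3, 2), (4, -3), (4, 0). Count: 8.

8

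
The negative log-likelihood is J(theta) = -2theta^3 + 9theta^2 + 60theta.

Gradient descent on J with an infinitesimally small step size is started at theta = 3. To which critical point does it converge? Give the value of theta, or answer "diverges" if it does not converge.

-2

J'(theta) = -6(theta - 5)(theta + 2), so J'(3) = 60.
Gradient descent moves in the -J' direction, i.e. theta is decreasing.
The nearest critical point in that direction is theta = -2, where J'' = 42 > 0 (a local minimum). The iterate converges there.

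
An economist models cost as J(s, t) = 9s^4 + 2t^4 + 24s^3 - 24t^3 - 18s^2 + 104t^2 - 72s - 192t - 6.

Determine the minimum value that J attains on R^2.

J(s,t) separates as P(s) + Q(t) − 6, so its minimum is min P + min Q − 6.
P'(s) = 36(s - 1)(s + 1)(s + 2) vanishes at s ∈ {-2, -1, 1}; Q'(t) = 8(t - 4)(t - 3)(t - 2) vanishes at t ∈ {2, 3, 4}.
Local minima of P (where P''>0): P(-2)=24, P(1)=-57. Local minima of Q: Q(2)=-128, Q(4)=-128.
So the global minimum of J is P(1) + Q(2) − 6 = -57 − 128 − 6 = -191, attained at (1, 2).

-191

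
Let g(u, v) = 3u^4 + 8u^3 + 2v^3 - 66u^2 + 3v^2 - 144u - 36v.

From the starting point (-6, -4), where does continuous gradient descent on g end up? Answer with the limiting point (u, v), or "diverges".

g is separable, so gradient descent decouples: u follows -∂g/∂u, v follows -∂g/∂v.
∂g/∂u = 12(u - 3)(u + 1)(u + 4); at u=-6 this is -1080, so u increases.
∂g/∂v = 6(v - 2)(v + 3); at v=-4 this is 36, so v decreases.
The v-coordinate has no critical point in that direction and runs off to infinity.

diverges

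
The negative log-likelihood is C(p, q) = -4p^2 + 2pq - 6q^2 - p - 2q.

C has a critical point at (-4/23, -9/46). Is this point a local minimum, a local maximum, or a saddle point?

local maximum

The Hessian of C is constant: H = [[-8, 2], [2, -12]].
det(H) = (-8)·(-12) − 2² = 92.
det(H) > 0 and tr(H) = -20 < 0, so H is negative definite and the point is a local maximum.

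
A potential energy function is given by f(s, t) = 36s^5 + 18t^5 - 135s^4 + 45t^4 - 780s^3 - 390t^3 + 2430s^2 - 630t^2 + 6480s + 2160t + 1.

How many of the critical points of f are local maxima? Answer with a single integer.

f separates as a function of s plus a function of t, so ∇f=0 decouples.
∂f/∂s = 180(s - 4)(s - 3)(s + 1)(s + 3) = 0 at s ∈ {-3, -1, 3, 4}; ∂f/∂t = 90(t - 3)(t - 1)(t + 2)(t + 4) = 0 at t ∈ {-4, -2, 1, 3}.
The Hessian is diagonal: diag(f_ss, f_tt). Second derivatives: f_ss(-3)=-15120, f_ss(-1)=7200, f_ss(3)=-4320, f_ss(4)=6300; f_tt(-4)=-6300, f_tt(-2)=2700, f_tt(1)=-2700, f_tt(3)=6300.
Local maxima occur where both diagonal entries negative: (-3, -4), (-3, 1), (3, -4), (3, 1). Count: 4.

4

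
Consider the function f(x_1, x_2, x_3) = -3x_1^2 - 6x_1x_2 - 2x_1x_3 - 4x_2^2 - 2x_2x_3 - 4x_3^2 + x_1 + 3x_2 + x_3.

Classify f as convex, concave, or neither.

f is quadratic, so its Hessian is the constant matrix H = [[-6, -6, -2], [-6, -8, -2], [-2, -2, -8]].
Leading principal minors: -6, 12, -88.
Signs alternate −, +, − ⇒ H ≺ 0 ⇒ concave.

concave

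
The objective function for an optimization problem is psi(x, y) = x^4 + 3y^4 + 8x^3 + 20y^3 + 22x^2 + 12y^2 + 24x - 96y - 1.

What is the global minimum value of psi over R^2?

psi(x,y) separates as P(x) + Q(y) − 1, so its minimum is min P + min Q − 1.
P'(x) = 4(x + 1)(x + 2)(x + 3) vanishes at x ∈ {-3, -2, -1}; Q'(y) = 12(y - 1)(y + 2)(y + 4) vanishes at y ∈ {-4, -2, 1}.
Local minima of P (where P''>0): P(-3)=-9, P(-1)=-9. Local minima of Q: Q(-4)=64, Q(1)=-61.
So the global minimum of psi is P(-3) + Q(1) − 1 = -9 − 61 − 1 = -71, attained at (-3, 1).

-71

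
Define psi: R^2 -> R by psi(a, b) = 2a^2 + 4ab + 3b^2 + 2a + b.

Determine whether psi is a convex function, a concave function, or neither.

psi is quadratic, so its Hessian is the constant matrix H = [[4, 4], [4, 6]].
det(H) = 8, tr(H) = 10.
det(H) > 0 and tr(H) > 0, so H is positive definite everywhere: convex.

convex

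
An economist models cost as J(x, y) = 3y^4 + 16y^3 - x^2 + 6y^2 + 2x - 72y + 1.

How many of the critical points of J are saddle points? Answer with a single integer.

J separates as a function of x plus a function of y, so ∇J=0 decouples.
∂J/∂x = -2(x - 1) = 0 at x ∈ {1}; ∂J/∂y = 12(y - 1)(y + 2)(y + 3) = 0 at y ∈ {-3, -2, 1}.
The Hessian is diagonal: diag(J_xx, J_yy). Second derivatives: J_xx(1)=-2; J_yy(-3)=48, J_yy(-2)=-36, J_yy(1)=144.
Saddle points occur where the two diagonal entries have opposite signs: (1, -3), (1, 1). Count: 2.

2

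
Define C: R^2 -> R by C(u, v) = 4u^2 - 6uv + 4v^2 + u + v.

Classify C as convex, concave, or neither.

C is quadratic, so its Hessian is the constant matrix H = [[8, -6], [-6, 8]].
det(H) = 28, tr(H) = 16.
det(H) > 0 and tr(H) > 0, so H is positive definite everywhere: convex.

convex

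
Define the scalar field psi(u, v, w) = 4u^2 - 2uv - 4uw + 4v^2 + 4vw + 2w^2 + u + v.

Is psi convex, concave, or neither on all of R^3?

psi is quadratic, so its Hessian is the constant matrix H = [[8, -2, -4], [-2, 8, 4], [-4, 4, 4]].
Leading principal minors: 8, 60, 48.
All positive ⇒ H ≻ 0 ⇒ convex.

convex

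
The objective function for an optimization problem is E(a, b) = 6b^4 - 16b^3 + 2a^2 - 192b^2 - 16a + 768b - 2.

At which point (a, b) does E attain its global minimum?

(4, -4)

E(a,b) separates as P(a) + Q(b) − 2, so its minimum is min P + min Q − 2.
P'(a) = 4a - 16 vanishes at a ∈ {4}; Q'(b) = 24(b - 4)(b - 2)(b + 4) vanishes at b ∈ {-4, 2, 4}.
Local minima of P (where P''>0): P(4)=-32. Local minima of Q: Q(-4)=-3584, Q(4)=512.
So the global minimum of E is P(4) + Q(-4) − 2 = -32 − 3584 − 2 = -3618, attained at (4, -4).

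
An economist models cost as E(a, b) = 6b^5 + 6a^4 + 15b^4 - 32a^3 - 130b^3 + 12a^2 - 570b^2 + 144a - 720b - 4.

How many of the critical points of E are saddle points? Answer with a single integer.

6

E separates as a function of a plus a function of b, so ∇E=0 decouples.
∂E/∂a = 24(a - 3)(a - 2)(a + 1) = 0 at a ∈ {-1, 2, 3}; ∂E/∂b = 30(b - 4)(b + 1)(b + 2)(b + 3) = 0 at b ∈ {-3, -2, -1, 4}.
The Hessian is diagonal: diag(E_aa, E_bb). Second derivatives: E_aa(-1)=288, E_aa(2)=-72, E_aa(3)=96; E_bb(-3)=-420, E_bb(-2)=180, E_bb(-1)=-300, E_bb(4)=6300.
Saddle points occur where the two diagonal entries have opposite signs: (-1, -3), (-1, -1), (2, -2), (2, 4), (3, -3), (3, -1). Count: 6.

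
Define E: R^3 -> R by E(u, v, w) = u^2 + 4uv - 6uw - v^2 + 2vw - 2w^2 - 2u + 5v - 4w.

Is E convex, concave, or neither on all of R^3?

neither

E is quadratic, so its Hessian is the constant matrix H = [[2, 4, -6], [4, -2, 2], [-6, 2, -4]].
Leading principal minors: 2, -20, 48.
Neither pattern holds ⇒ H is indefinite ⇒ neither convex nor concave.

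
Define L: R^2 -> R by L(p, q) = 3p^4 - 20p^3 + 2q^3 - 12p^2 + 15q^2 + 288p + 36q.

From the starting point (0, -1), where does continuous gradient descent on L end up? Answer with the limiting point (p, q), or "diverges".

L is separable, so gradient descent decouples: p follows -∂L/∂p, q follows -∂L/∂q.
∂L/∂p = 12(p - 4)(p - 3)(p + 2); at p=0 this is 288, so p decreases.
∂L/∂q = 6(q + 2)(q + 3); at q=-1 this is 12, so q decreases.
p converges to its nearest critical value -2 (a local min of the p-part); q converges to -2. The iterate converges to (-2, -2).

(-2, -2)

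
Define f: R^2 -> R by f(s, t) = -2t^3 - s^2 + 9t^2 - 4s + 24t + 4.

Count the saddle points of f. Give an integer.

1

f separates as a function of s plus a function of t, so ∇f=0 decouples.
∂f/∂s = -2(s + 2) = 0 at s ∈ {-2}; ∂f/∂t = -6(t - 4)(t + 1) = 0 at t ∈ {-1, 4}.
The Hessian is diagonal: diag(f_ss, f_tt). Second derivatives: f_ss(-2)=-2; f_tt(-1)=30, f_tt(4)=-30.
Saddle points occur where the two diagonal entries have opposite signs: (-2, -1). Count: 1.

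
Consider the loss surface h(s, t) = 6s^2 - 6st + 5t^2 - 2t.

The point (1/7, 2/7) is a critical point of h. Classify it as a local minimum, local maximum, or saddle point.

local minimum

The Hessian of h is constant: H = [[12, -6], [-6, 10]].
det(H) = 12·10 − (-6)² = 84.
det(H) > 0 and tr(H) = 22 > 0, so H is positive definite and the point is a local minimum.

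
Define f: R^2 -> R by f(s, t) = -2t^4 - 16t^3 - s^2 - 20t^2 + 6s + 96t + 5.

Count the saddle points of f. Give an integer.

f separates as a function of s plus a function of t, so ∇f=0 decouples.
∂f/∂s = -2(s - 3) = 0 at s ∈ {3}; ∂f/∂t = -8(t - 1)(t + 3)(t + 4) = 0 at t ∈ {-4, -3, 1}.
The Hessian is diagonal: diag(f_ss, f_tt). Second derivatives: f_ss(3)=-2; f_tt(-4)=-40, f_tt(-3)=32, f_tt(1)=-160.
Saddle points occur where the two diagonal entries have opposite signs: (3, -3). Count: 1.

1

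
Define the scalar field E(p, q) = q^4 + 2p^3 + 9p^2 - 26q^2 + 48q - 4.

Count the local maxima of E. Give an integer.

E separates as a function of p plus a function of q, so ∇E=0 decouples.
∂E/∂p = 6p(p + 3) = 0 at p ∈ {-3, 0}; ∂E/∂q = 4(q - 3)(q - 1)(q + 4) = 0 at q ∈ {-4, 1, 3}.
The Hessian is diagonal: diag(E_pp, E_qq). Second derivatives: E_pp(-3)=-18, E_pp(0)=18; E_qq(-4)=140, E_qq(1)=-40, E_qq(3)=56.
Local maxima occur where both diagonal entries negative: (-3, 1). Count: 1.

1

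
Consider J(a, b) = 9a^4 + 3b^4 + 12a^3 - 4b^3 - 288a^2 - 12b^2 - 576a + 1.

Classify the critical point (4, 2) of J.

The mixed partial ∂²J/∂a∂b is 0, so the Hessian at any point is diag(J_aa, J_bb) = diag(36(3a^2 + 2a - 16), 12(3b^2 - 2b - 2)).
At (4, 2): H = diag(1440, 72).
Both eigenvalues are positive, so H is positive definite: a local minimum.

local minimum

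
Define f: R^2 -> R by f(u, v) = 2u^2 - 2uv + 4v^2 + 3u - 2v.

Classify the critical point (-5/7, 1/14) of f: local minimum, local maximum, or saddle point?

The Hessian of f is constant: H = [[4, -2], [-2, 8]].
det(H) = 4·8 − (-2)² = 28.
det(H) > 0 and tr(H) = 12 > 0, so H is positive definite and the point is a local minimum.

local minimum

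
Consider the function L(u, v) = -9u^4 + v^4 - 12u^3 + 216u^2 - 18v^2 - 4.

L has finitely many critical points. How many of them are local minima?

2

L separates as a function of u plus a function of v, so ∇L=0 decouples.
∂L/∂u = -36u(u - 3)(u + 4) = 0 at u ∈ {-4, 0, 3}; ∂L/∂v = 4v(v - 3)(v + 3) = 0 at v ∈ {-3, 0, 3}.
The Hessian is diagonal: diag(L_uu, L_vv). Second derivatives: L_uu(-4)=-1008, L_uu(0)=432, L_uu(3)=-756; L_vv(-3)=72, L_vv(0)=-36, L_vv(3)=72.
Local minima occur where both diagonal entries positive: (0, -3), (0, 3). Count: 2.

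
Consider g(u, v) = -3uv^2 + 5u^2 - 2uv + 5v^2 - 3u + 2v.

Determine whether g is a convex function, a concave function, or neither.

neither

The term -3uv^2 is cubic, so the Hessian is not constant.
∂²g/∂v² = -6u + 10, which takes both signs as u varies (negative for sufficiently large u). A diagonal entry of the Hessian changing sign means the Hessian is neither positive- nor negative-semidefinite on all of R^2.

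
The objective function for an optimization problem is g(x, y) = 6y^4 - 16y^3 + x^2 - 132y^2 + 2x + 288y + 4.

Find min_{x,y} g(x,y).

-1131

g(x,y) separates as P(x) + Q(y) + 4, so its minimum is min P + min Q + 4.
P'(x) = 2x + 2 vanishes at x ∈ {-1}; Q'(y) = 24(y - 4)(y - 1)(y + 3) vanishes at y ∈ {-3, 1, 4}.
Local minima of P (where P''>0): P(-1)=-1. Local minima of Q: Q(-3)=-1134, Q(4)=-448.
So the global minimum of g is P(-1) + Q(-3) + 4 = -1 − 1134 + 4 = -1131, attained at (-1, -3).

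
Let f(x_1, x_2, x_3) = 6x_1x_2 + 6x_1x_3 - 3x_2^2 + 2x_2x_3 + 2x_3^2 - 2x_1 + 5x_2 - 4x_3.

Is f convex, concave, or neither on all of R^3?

f is quadratic, so its Hessian is the constant matrix H = [[0, 6, 6], [6, -6, 2], [6, 2, 4]].
Leading principal minors: 0, -36, 216.
Neither pattern holds ⇒ H is indefinite ⇒ neither convex nor concave.

neither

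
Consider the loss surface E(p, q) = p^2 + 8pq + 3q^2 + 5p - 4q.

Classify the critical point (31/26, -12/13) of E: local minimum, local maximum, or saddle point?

The Hessian of E is constant: H = [[2, 8], [8, 6]].
det(H) = 2·6 − 8² = -52.
Since det(H) < 0, H is indefinite and the critical point is a saddle point.

saddle point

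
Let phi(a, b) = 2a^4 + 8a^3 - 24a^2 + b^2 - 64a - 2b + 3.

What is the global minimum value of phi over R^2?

-126

phi(a,b) separates as P(a) + Q(b) + 3, so its minimum is min P + min Q + 3.
P'(a) = 8(a - 2)(a + 1)(a + 4) vanishes at a ∈ {-4, -1, 2}; Q'(b) = 2b - 2 vanishes at b ∈ {1}.
Local minima of P (where P''>0): P(-4)=-128, P(2)=-128. Local minima of Q: Q(1)=-1.
So the global minimum of phi is P(-4) + Q(1) + 3 = -128 − 1 + 3 = -126, attained at (-4, 1).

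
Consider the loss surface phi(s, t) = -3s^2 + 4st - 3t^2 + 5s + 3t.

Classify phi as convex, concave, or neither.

phi is quadratic, so its Hessian is the constant matrix H = [[-6, 4], [4, -6]].
det(H) = 20, tr(H) = -12.
det(H) > 0 and tr(H) < 0, so H is negative definite everywhere: concave.

concave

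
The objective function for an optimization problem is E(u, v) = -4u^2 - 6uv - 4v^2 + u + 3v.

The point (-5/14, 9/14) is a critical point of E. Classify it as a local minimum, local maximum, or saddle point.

local maximum

The Hessian of E is constant: H = [[-8, -6], [-6, -8]].
det(H) = (-8)·(-8) − (-6)² = 28.
det(H) > 0 and tr(H) = -16 < 0, so H is negative definite and the point is a local maximum.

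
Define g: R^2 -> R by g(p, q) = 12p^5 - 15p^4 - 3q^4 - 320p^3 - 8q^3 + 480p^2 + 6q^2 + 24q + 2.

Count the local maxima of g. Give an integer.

g separates as a function of p plus a function of q, so ∇g=0 decouples.
∂g/∂p = 60p(p - 4)(p - 1)(p + 4) = 0 at p ∈ {-4, 0, 1, 4}; ∂g/∂q = -12(q - 1)(q + 1)(q + 2) = 0 at q ∈ {-2, -1, 1}.
The Hessian is diagonal: diag(g_pp, g_qq). Second derivatives: g_pp(-4)=-9600, g_pp(0)=960, g_pp(1)=-900, g_pp(4)=5760; g_qq(-2)=-36, g_qq(-1)=24, g_qq(1)=-72.
Local maxima occur where both diagonal entries negative: (-4, -2), (-4, 1), (1, -2), (1, 1). Count: 4.

4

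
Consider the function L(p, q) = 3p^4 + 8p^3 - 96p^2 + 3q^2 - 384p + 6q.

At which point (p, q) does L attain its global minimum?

(4, -1)

L(p,q) separates as A(p) + B(q), so its minimum is min A + min B.
A'(p) = 12(p - 4)(p + 2)(p + 4) vanishes at p ∈ {-4, -2, 4}; B'(q) = 6q + 6 vanishes at q ∈ {-1}.
Local minima of A (where A''>0): A(-4)=256, A(4)=-1792. Local minima of B: B(-1)=-3.
So the global minimum of L is A(4) + B(-1) = -1792 − 3 = -1795, attained at (4, -1).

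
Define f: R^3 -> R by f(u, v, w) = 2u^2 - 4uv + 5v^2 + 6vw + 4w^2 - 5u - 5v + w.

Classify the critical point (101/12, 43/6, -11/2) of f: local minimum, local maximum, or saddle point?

The Hessian is constant: H = [[4, -4, 0], [-4, 10, 6], [0, 6, 8]].
Leading principal minors: Δ₁ = 4, Δ₂ = 24, Δ₃ = 48.
All leading minors are positive, so H is positive definite: a local minimum.

local minimum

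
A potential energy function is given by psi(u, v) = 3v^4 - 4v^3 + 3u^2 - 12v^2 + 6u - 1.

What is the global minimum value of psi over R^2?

-36

psi(u,v) separates as P(u) + Q(v) − 1, so its minimum is min P + min Q − 1.
P'(u) = 6u + 6 vanishes at u ∈ {-1}; Q'(v) = 12v(v - 2)(v + 1) vanishes at v ∈ {-1, 0, 2}.
Local minima of P (where P''>0): P(-1)=-3. Local minima of Q: Q(-1)=-5, Q(2)=-32.
So the global minimum of psi is P(-1) + Q(2) − 1 = -3 − 32 − 1 = -36, attained at (-1, 2).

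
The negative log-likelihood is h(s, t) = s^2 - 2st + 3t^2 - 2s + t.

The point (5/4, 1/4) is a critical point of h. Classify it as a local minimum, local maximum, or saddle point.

The Hessian of h is constant: H = [[2, -2], [-2, 6]].
det(H) = 2·6 − (-2)² = 8.
det(H) > 0 and tr(H) = 8 > 0, so H is positive definite and the point is a local minimum.

local minimum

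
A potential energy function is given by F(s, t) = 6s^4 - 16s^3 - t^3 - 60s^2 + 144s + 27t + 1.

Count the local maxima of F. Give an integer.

F separates as a function of s plus a function of t, so ∇F=0 decouples.
∂F/∂s = 24(s - 3)(s - 1)(s + 2) = 0 at s ∈ {-2, 1, 3}; ∂F/∂t = -3(t - 3)(t + 3) = 0 at t ∈ {-3, 3}.
The Hessian is diagonal: diag(F_ss, F_tt). Second derivatives: F_ss(-2)=360, F_ss(1)=-144, F_ss(3)=240; F_tt(-3)=18, F_tt(3)=-18.
Local maxima occur where both diagonal entries negative: (1, 3). Count: 1.

1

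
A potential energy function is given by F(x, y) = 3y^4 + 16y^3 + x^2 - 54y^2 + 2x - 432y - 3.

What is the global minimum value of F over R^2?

F(x,y) separates as P(x) + Q(y) − 3, so its minimum is min P + min Q − 3.
P'(x) = 2x + 2 vanishes at x ∈ {-1}; Q'(y) = 12(y - 3)(y + 3)(y + 4) vanishes at y ∈ {-4, -3, 3}.
Local minima of P (where P''>0): P(-1)=-1. Local minima of Q: Q(-4)=608, Q(3)=-1107.
So the global minimum of F is P(-1) + Q(3) − 3 = -1 − 1107 − 3 = -1111, attained at (-1, 3).

-1111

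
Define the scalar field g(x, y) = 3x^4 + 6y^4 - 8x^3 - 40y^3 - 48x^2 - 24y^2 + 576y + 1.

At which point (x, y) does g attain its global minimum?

(4, -2)

g(x,y) separates as P(x) + Q(y) + 1, so its minimum is min P + min Q + 1.
P'(x) = 12x(x - 4)(x + 2) vanishes at x ∈ {-2, 0, 4}; Q'(y) = 24(y - 4)(y - 3)(y + 2) vanishes at y ∈ {-2, 3, 4}.
Local minima of P (where P''>0): P(-2)=-80, P(4)=-512. Local minima of Q: Q(-2)=-832, Q(4)=896.
So the global minimum of g is P(4) + Q(-2) + 1 = -512 − 832 + 1 = -1343, attained at (4, -2).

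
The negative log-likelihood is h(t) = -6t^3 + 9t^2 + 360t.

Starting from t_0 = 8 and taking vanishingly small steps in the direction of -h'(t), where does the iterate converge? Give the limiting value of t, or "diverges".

diverges

h'(t) = -18(t - 5)(t + 4), so h'(8) = -648.
Gradient descent moves in the -h' direction, i.e. t is increasing.
There is no critical point above t=8, and h' keeps the same sign, so the iterate runs off to +∞.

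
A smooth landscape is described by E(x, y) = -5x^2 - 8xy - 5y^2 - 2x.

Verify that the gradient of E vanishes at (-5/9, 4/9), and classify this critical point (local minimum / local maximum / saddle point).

∇E = (-10x - 8y - 2, -8x - 10y); substituting (-5/9, 4/9) gives ∇E = (0, 0), so (-5/9, 4/9) is indeed a critical point.
The Hessian of E is constant: H = [[-10, -8], [-8, -10]].
det(H) = (-10)·(-10) − (-8)² = 36.
det(H) > 0 and tr(H) = -20 < 0, so H is negative definite and the point is a local maximum.

local maximum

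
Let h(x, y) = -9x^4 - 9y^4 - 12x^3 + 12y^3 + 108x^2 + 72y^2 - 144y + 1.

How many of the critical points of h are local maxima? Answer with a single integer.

4

h separates as a function of x plus a function of y, so ∇h=0 decouples.
∂h/∂x = -36x(x - 2)(x + 3) = 0 at x ∈ {-3, 0, 2}; ∂h/∂y = -36(y - 2)(y - 1)(y + 2) = 0 at y ∈ {-2, 1, 2}.
The Hessian is diagonal: diag(h_xx, h_yy). Second derivatives: h_xx(-3)=-540, h_xx(0)=216, h_xx(2)=-360; h_yy(-2)=-432, h_yy(1)=108, h_yy(2)=-144.
Local maxima occur where both diagonal entries negative: (-3, -2), (-3, 2), (2, -2), (2, 2). Count: 4.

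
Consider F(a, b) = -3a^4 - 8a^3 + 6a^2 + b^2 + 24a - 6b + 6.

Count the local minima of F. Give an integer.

F separates as a function of a plus a function of b, so ∇F=0 decouples.
∂F/∂a = -12(a - 1)(a + 1)(a + 2) = 0 at a ∈ {-2, -1, 1}; ∂F/∂b = 2(b - 3) = 0 at b ∈ {3}.
The Hessian is diagonal: diag(F_aa, F_bb). Second derivatives: F_aa(-2)=-36, F_aa(-1)=24, F_aa(1)=-72; F_bb(3)=2.
Local minima occur where both diagonal entries positive: (-1, 3). Count: 1.

1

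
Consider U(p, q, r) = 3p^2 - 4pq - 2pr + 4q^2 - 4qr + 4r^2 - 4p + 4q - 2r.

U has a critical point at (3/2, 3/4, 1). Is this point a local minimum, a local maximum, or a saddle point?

local minimum

The Hessian is constant: H = [[6, -4, -2], [-4, 8, -4], [-2, -4, 8]].
Leading principal minors: Δ₁ = 6, Δ₂ = 32, Δ₃ = 64.
All leading minors are positive, so H is positive definite: a local minimum.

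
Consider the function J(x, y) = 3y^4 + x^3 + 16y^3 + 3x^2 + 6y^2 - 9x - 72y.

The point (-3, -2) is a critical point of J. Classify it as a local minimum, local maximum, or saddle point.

local maximum

The mixed partial ∂²J/∂x∂y is 0, so the Hessian at any point is diag(J_xx, J_yy) = diag(6(x + 1), 12(3y^2 + 8y + 1)).
At (-3, -2): H = diag(-12, -36).
Both eigenvalues are negative, so H is negative definite: a local maximum.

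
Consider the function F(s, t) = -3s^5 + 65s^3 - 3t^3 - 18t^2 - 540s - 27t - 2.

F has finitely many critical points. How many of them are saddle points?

4

F separates as a function of s plus a function of t, so ∇F=0 decouples.
∂F/∂s = -15(s - 3)(s - 2)(s + 2)(s + 3) = 0 at s ∈ {-3, -2, 2, 3}; ∂F/∂t = -9(t + 1)(t + 3) = 0 at t ∈ {-3, -1}.
The Hessian is diagonal: diag(F_ss, F_tt). Second derivatives: F_ss(-3)=450, F_ss(-2)=-300, F_ss(2)=300, F_ss(3)=-450; F_tt(-3)=18, F_tt(-1)=-18.
Saddle points occur where the two diagonal entries have opposite signs: (-3, -1), (-2, -3), (2, -1), (3, -3). Count: 4.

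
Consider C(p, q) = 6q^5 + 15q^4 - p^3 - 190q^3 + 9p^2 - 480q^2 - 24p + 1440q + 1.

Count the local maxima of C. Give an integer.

2

C separates as a function of p plus a function of q, so ∇C=0 decouples.
∂C/∂p = -3(p - 4)(p - 2) = 0 at p ∈ {2, 4}; ∂C/∂q = 30(q - 4)(q - 1)(q + 3)(q + 4) = 0 at q ∈ {-4, -3, 1, 4}.
The Hessian is diagonal: diag(C_pp, C_qq). Second derivatives: C_pp(2)=6, C_pp(4)=-6; C_qq(-4)=-1200, C_qq(-3)=840, C_qq(1)=-1800, C_qq(4)=5040.
Local maxima occur where both diagonal entries negative: (4, -4), (4, 1). Count: 2.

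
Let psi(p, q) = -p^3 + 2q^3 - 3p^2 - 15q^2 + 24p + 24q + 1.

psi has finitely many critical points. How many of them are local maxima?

psi separates as a function of p plus a function of q, so ∇psi=0 decouples.
∂psi/∂p = -3(p - 2)(p + 4) = 0 at p ∈ {-4, 2}; ∂psi/∂q = 6(q - 4)(q - 1) = 0 at q ∈ {1, 4}.
The Hessian is diagonal: diag(psi_pp, psi_qq). Second derivatives: psi_pp(-4)=18, psi_pp(2)=-18; psi_qq(1)=-18, psi_qq(4)=18.
Local maxima occur where both diagonal entries negative: (2, 1). Count: 1.

1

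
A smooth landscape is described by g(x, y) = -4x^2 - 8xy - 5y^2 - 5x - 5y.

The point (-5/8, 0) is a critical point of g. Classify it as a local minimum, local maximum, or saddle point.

local maximum

The Hessian of g is constant: H = [[-8, -8], [-8, -10]].
det(H) = (-8)·(-10) − (-8)² = 16.
det(H) > 0 and tr(H) = -18 < 0, so H is negative definite and the point is a local maximum.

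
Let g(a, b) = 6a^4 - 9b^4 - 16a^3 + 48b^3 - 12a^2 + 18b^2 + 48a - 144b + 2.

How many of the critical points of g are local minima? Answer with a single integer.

g separates as a function of a plus a function of b, so ∇g=0 decouples.
∂g/∂a = 24(a - 2)(a - 1)(a + 1) = 0 at a ∈ {-1, 1, 2}; ∂g/∂b = -36(b - 4)(b - 1)(b + 1) = 0 at b ∈ {-1, 1, 4}.
The Hessian is diagonal: diag(g_aa, g_bb). Second derivatives: g_aa(-1)=144, g_aa(1)=-48, g_aa(2)=72; g_bb(-1)=-360, g_bb(1)=216, g_bb(4)=-540.
Local minima occur where both diagonal entries positive: (-1, 1), (2, 1). Count: 2.

2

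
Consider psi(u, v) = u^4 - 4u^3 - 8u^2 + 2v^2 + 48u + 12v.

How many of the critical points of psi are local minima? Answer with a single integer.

2

psi separates as a function of u plus a function of v, so ∇psi=0 decouples.
∂psi/∂u = 4(u - 3)(u - 2)(u + 2) = 0 at u ∈ {-2, 2, 3}; ∂psi/∂v = 4(v + 3) = 0 at v ∈ {-3}.
The Hessian is diagonal: diag(psi_uu, psi_vv). Second derivatives: psi_uu(-2)=80, psi_uu(2)=-16, psi_uu(3)=20; psi_vv(-3)=4.
Local minima occur where both diagonal entries positive: (-2, -3), (3, -3). Count: 2.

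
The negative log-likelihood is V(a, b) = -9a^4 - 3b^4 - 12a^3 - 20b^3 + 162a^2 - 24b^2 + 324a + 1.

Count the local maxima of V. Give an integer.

4

V separates as a function of a plus a function of b, so ∇V=0 decouples.
∂V/∂a = -36(a - 3)(a + 1)(a + 3) = 0 at a ∈ {-3, -1, 3}; ∂V/∂b = -12b(b + 1)(b + 4) = 0 at b ∈ {-4, -1, 0}.
The Hessian is diagonal: diag(V_aa, V_bb). Second derivatives: V_aa(-3)=-432, V_aa(-1)=288, V_aa(3)=-864; V_bb(-4)=-144, V_bb(-1)=36, V_bb(0)=-48.
Local maxima occur where both diagonal entries negative: (-3, -4), (-3, 0), (3, -4), (3, 0). Count: 4.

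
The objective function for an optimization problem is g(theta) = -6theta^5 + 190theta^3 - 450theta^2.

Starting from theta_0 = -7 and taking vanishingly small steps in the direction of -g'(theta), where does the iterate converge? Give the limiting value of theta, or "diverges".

g'(theta) = -30theta(theta - 3)(theta - 2)(theta + 5), so g'(-7) = -37800.
Gradient descent moves in the -g' direction, i.e. theta is increasing.
The nearest critical point in that direction is theta = -5, where g'' = 8400 > 0 (a local minimum). The iterate converges there.

-5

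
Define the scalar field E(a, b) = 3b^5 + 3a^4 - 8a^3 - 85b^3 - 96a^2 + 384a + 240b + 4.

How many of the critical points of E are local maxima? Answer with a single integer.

E separates as a function of a plus a function of b, so ∇E=0 decouples.
∂E/∂a = 12(a - 4)(a - 2)(a + 4) = 0 at a ∈ {-4, 2, 4}; ∂E/∂b = 15(b - 4)(b - 1)(b + 1)(b + 4) = 0 at b ∈ {-4, -1, 1, 4}.
The Hessian is diagonal: diag(E_aa, E_bb). Second derivatives: E_aa(-4)=576, E_aa(2)=-144, E_aa(4)=192; E_bb(-4)=-1800, E_bb(-1)=450, E_bb(1)=-450, E_bb(4)=1800.
Local maxima occur where both diagonal entries negative: (2, -4), (2, 1). Count: 2.

2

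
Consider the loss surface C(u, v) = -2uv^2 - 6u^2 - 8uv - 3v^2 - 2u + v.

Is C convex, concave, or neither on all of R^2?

neither

The term -2uv^2 is cubic, so the Hessian is not constant.
∂²C/∂v² = -4u - 6, which takes both signs as u varies (negative for sufficiently large u). A diagonal entry of the Hessian changing sign means the Hessian is neither positive- nor negative-semidefinite on all of R^2.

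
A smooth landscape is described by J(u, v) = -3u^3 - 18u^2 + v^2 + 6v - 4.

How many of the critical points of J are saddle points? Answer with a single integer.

1

J separates as a function of u plus a function of v, so ∇J=0 decouples.
∂J/∂u = -9u(u + 4) = 0 at u ∈ {-4, 0}; ∂J/∂v = 2(v + 3) = 0 at v ∈ {-3}.
The Hessian is diagonal: diag(J_uu, J_vv). Second derivatives: J_uu(-4)=36, J_uu(0)=-36; J_vv(-3)=2.
Saddle points occur where the two diagonal entries have opposite signs: (0, -3). Count: 1.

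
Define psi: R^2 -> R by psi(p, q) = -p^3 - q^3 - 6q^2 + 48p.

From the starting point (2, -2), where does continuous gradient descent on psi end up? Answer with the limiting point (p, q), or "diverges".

psi is separable, so gradient descent decouples: p follows -∂psi/∂p, q follows -∂psi/∂q.
∂psi/∂p = -3(p - 4)(p + 4); at p=2 this is 36, so p decreases.
∂psi/∂q = -3q(q + 4); at q=-2 this is 12, so q decreases.
p converges to its nearest critical value -4 (a local min of the p-part); q converges to -4. The iterate converges to (-4, -4).

(-4, -4)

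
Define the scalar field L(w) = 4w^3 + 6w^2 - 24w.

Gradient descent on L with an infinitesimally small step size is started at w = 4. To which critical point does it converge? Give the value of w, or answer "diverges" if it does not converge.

1

L'(w) = 12(w - 1)(w + 2), so L'(4) = 216.
Gradient descent moves in the -L' direction, i.e. w is decreasing.
The nearest critical point in that direction is w = 1, where L'' = 36 > 0 (a local minimum). The iterate converges there.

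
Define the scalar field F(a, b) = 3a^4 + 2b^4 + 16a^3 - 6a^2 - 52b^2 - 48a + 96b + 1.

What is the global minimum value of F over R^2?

-863

F(a,b) separates as P(a) + Q(b) + 1, so its minimum is min P + min Q + 1.
P'(a) = 12(a - 1)(a + 1)(a + 4) vanishes at a ∈ {-4, -1, 1}; Q'(b) = 8(b - 3)(b - 1)(b + 4) vanishes at b ∈ {-4, 1, 3}.
Local minima of P (where P''>0): P(-4)=-160, P(1)=-35. Local minima of Q: Q(-4)=-704, Q(3)=-18.
So the global minimum of F is P(-4) + Q(-4) + 1 = -160 − 704 + 1 = -863, attained at (-4, -4).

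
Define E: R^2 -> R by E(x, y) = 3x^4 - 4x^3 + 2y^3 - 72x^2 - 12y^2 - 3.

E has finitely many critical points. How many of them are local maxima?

E separates as a function of x plus a function of y, so ∇E=0 decouples.
∂E/∂x = 12x(x - 4)(x + 3) = 0 at x ∈ {-3, 0, 4}; ∂E/∂y = 6y(y - 4) = 0 at y ∈ {0, 4}.
The Hessian is diagonal: diag(E_xx, E_yy). Second derivatives: E_xx(-3)=252, E_xx(0)=-144, E_xx(4)=336; E_yy(0)=-24, E_yy(4)=24.
Local maxima occur where both diagonal entries negative: (0, 0). Count: 1.

1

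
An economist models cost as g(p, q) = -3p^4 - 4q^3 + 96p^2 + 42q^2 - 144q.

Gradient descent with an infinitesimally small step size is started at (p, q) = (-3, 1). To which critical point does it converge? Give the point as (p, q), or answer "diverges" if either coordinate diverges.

g is separable, so gradient descent decouples: p follows -∂g/∂p, q follows -∂g/∂q.
∂g/∂p = -12p(p - 4)(p + 4); at p=-3 this is -252, so p increases.
∂g/∂q = -12(q - 4)(q - 3); at q=1 this is -72, so q increases.
p converges to its nearest critical value 0 (a local min of the p-part); q converges to 3. The iterate converges to (0, 3).

(0, 3)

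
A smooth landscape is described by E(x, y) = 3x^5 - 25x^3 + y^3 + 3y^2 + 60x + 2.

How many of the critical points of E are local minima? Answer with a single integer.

E separates as a function of x plus a function of y, so ∇E=0 decouples.
∂E/∂x = 15(x - 2)(x - 1)(x + 1)(x + 2) = 0 at x ∈ {-2, -1, 1, 2}; ∂E/∂y = 3y(y + 2) = 0 at y ∈ {-2, 0}.
The Hessian is diagonal: diag(E_xx, E_yy). Second derivatives: E_xx(-2)=-180, E_xx(-1)=90, E_xx(1)=-90, E_xx(2)=180; E_yy(-2)=-6, E_yy(0)=6.
Local minima occur where both diagonal entries positive: (-1, 0), (2, 0). Count: 2.

2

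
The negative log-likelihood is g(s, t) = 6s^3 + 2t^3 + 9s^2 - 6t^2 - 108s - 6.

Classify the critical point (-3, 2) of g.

The mixed partial ∂²g/∂s∂t is 0, so the Hessian at any point is diag(g_ss, g_tt) = diag(18(2s + 1), 12(t - 1)).
At (-3, 2): H = diag(-90, 12).
The eigenvalues have opposite signs, so H is indefinite: a saddle point.

saddle point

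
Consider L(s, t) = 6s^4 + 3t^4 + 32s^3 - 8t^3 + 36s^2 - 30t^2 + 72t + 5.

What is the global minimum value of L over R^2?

-201

L(s,t) separates as P(s) + Q(t) + 5, so its minimum is min P + min Q + 5.
P'(s) = 24s(s + 1)(s + 3) vanishes at s ∈ {-3, -1, 0}; Q'(t) = 12(t - 3)(t - 1)(t + 2) vanishes at t ∈ {-2, 1, 3}.
Local minima of P (where P''>0): P(-3)=-54, P(0)=0. Local minima of Q: Q(-2)=-152, Q(3)=-27.
So the global minimum of L is P(-3) + Q(-2) + 5 = -54 − 152 + 5 = -201, attained at (-3, -2).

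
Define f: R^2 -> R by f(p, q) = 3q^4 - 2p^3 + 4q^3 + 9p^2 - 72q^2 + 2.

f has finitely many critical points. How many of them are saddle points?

f separates as a function of p plus a function of q, so ∇f=0 decouples.
∂f/∂p = -6p(p - 3) = 0 at p ∈ {0, 3}; ∂f/∂q = 12q(q - 3)(q + 4) = 0 at q ∈ {-4, 0, 3}.
The Hessian is diagonal: diag(f_pp, f_qq). Second derivatives: f_pp(0)=18, f_pp(3)=-18; f_qq(-4)=336, f_qq(0)=-144, f_qq(3)=252.
Saddle points occur where the two diagonal entries have opposite signs: (0, 0), (3, -4), (3, 3). Count: 3.

3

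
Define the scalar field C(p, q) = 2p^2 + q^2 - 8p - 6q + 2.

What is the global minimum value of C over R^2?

-15

C(p,q) separates as A(p) + B(q) + 2, so its minimum is min A + min B + 2.
A'(p) = 4p - 8 vanishes at p ∈ {2}; B'(q) = 2q - 6 vanishes at q ∈ {3}.
Local minima of A (where A''>0): A(2)=-8. Local minima of B: B(3)=-9.
So the global minimum of C is A(2) + B(3) + 2 = -8 − 9 + 2 = -15, attained at (2, 3).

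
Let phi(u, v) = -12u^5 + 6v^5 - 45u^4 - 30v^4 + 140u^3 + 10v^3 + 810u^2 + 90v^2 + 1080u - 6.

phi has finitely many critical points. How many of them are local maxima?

phi separates as a function of u plus a function of v, so ∇phi=0 decouples.
∂phi/∂u = -60(u - 3)(u + 1)(u + 2)(u + 3) = 0 at u ∈ {-3, -2, -1, 3}; ∂phi/∂v = 30v(v - 3)(v - 2)(v + 1) = 0 at v ∈ {-1, 0, 2, 3}.
The Hessian is diagonal: diag(phi_uu, phi_vv). Second derivatives: phi_uu(-3)=720, phi_uu(-2)=-300, phi_uu(-1)=480, phi_uu(3)=-7200; phi_vv(-1)=-360, phi_vv(0)=180, phi_vv(2)=-180, phi_vv(3)=360.
Local maxima occur where both diagonal entries negative: (-2, -1), (-2, 2), (3, -1), (3, 2). Count: 4.

4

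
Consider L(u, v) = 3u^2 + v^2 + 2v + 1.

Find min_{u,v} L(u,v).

0

L(u,v) separates as P(u) + Q(v) + 1, so its minimum is min P + min Q + 1.
P'(u) = 6u vanishes at u ∈ {0}; Q'(v) = 2v + 2 vanishes at v ∈ {-1}.
Local minima of P (where P''>0): P(0)=0. Local minima of Q: Q(-1)=-1.
So the global minimum of L is P(0) + Q(-1) + 1 = 0 − 1 + 1 = 0, attained at (0, -1).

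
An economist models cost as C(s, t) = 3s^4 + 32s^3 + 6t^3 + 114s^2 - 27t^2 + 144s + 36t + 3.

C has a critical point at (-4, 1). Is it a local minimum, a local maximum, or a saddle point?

saddle point

The mixed partial ∂²C/∂s∂t is 0, so the Hessian at any point is diag(C_ss, C_tt) = diag(12(3s^2 + 16s + 19), 18(2t - 3)).
At (-4, 1): H = diag(36, -18).
The eigenvalues have opposite signs, so H is indefinite: a saddle point.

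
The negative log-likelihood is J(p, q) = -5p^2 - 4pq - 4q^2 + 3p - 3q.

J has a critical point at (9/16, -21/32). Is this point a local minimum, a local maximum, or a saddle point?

The Hessian of J is constant: H = [[-10, -4], [-4, -8]].
det(H) = (-10)·(-8) − (-4)² = 64.
det(H) > 0 and tr(H) = -18 < 0, so H is negative definite and the point is a local maximum.

local maximum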